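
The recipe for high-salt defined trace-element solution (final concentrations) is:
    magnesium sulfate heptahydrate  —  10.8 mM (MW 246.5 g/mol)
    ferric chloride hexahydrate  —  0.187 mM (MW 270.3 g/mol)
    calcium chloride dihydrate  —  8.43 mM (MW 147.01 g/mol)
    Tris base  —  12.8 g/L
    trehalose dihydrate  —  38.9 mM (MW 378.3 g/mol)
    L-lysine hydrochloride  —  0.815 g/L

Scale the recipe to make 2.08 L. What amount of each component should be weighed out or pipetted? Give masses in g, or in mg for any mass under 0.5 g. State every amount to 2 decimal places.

Scale factor relative to 1 L: 2.08.
magnesium sulfate heptahydrate: 10.8 mmol/L × 246.5 g/mol × 2.08 L ÷ 1000 = 5.54 g
ferric chloride hexahydrate: 0.187 mmol/L × 270.3 mg/mmol × 2.08 L = 105.14 mg
calcium chloride dihydrate: 8.43 mmol/L × 147.01 g/mol × 2.08 L ÷ 1000 = 2.58 g
Tris base: 12.8 g/L × 2.08 L = 26.62 g
trehalose dihydrate: 38.9 mmol/L × 378.3 g/mol × 2.08 L ÷ 1000 = 30.61 g
L-lysine hydrochloride: 0.815 g/L × 2.08 L = 1.70 g

magnesium sulfate heptahydrate 5.54 g; ferric chloride hexahydrate 105.14 mg; calcium chloride dihydrate 2.58 g; Tris base 26.62 g; trehalose dihydrate 30.61 g; L-lysine hydrochloride 1.70 g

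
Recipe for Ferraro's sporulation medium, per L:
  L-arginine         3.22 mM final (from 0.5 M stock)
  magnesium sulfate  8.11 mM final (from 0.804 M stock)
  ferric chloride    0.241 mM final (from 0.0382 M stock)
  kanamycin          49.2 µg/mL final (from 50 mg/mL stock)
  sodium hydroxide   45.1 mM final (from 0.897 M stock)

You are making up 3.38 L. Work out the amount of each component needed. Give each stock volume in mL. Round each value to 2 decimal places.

L-arginine 21.77 mL; magnesium sulfate 34.09 mL; ferric chloride 21.32 mL; kanamycin 3.33 mL; sodium hydroxide 169.94 mL

Working volume: 3.38 L.
L-arginine: dilute stock: 3.22 mM × 3380 mL ÷ 500 mM = 21.77 mL
magnesium sulfate: V = C2·V2/C1 = 8.11 mM × 3380 mL ÷ 804 mM = 34.09 mL
ferric chloride: dilute stock: 0.241 mM × 3380 mL ÷ 38.2 mM = 21.32 mL
kanamycin: dilute stock: 49.2 µg/mL × 3380 mL ÷ 50000 µg/mL = 3.33 mL
sodium hydroxide: C1V1 = C2V2 → 45.1 mM × 3380 mL ÷ 897 mM = 169.94 mL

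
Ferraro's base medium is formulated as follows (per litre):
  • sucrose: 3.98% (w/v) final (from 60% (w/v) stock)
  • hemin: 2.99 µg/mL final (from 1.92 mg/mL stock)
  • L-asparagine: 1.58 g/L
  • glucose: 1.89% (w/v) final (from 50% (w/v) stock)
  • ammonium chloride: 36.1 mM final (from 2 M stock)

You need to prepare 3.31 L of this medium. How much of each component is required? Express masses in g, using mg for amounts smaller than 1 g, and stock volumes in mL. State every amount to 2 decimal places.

Scale factor relative to 1 L: 3.31.
sucrose: dilute stock: 3.98% ÷ 60% × 3310 mL = 219.56 mL
hemin: C1V1 = C2V2 → 2.99 µg/mL × 3310 mL ÷ 1920 µg/mL = 5.15 mL
L-asparagine: 1.58 g/L × 3.31 L = 5.23 g
glucose: V = C2·V2/C1 = 1.89% ÷ 50% × 3310 mL = 125.12 mL
ammonium chloride: V = C2·V2/C1 = 36.1 mM × 3310 mL ÷ 2000 mM = 59.75 mL

sucrose 219.56 mL; hemin 5.15 mL; L-asparagine 5.23 g; glucose 125.12 mL; ammonium chloride 59.75 mL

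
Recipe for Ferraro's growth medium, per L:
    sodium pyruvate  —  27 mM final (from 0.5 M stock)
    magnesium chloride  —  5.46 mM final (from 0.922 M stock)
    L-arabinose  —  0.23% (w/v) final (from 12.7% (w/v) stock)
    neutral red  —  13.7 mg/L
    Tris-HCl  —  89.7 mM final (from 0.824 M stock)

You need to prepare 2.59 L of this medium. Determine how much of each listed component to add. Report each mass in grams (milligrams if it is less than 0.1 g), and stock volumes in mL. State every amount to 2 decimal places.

Scale factor relative to 1 L: 2.59.
sodium pyruvate: V = C2·V2/C1 = 27 mM × 2590 mL ÷ 500 mM = 139.86 mL
magnesium chloride: V = C2·V2/C1 = 5.46 mM × 2590 mL ÷ 922 mM = 15.34 mL
L-arabinose: C1V1 = C2V2 → 0.23% ÷ 12.7% × 2590 mL = 46.91 mL
neutral red: 13.7 mg/L × 2.59 L = 35.48 mg
Tris-HCl: dilute stock: 89.7 mM × 2590 mL ÷ 824 mM = 281.95 mL

sodium pyruvate 139.86 mL; magnesium chloride 15.34 mL; L-arabinose 46.91 mL; neutral red 35.48 mg; Tris-HCl 281.95 mL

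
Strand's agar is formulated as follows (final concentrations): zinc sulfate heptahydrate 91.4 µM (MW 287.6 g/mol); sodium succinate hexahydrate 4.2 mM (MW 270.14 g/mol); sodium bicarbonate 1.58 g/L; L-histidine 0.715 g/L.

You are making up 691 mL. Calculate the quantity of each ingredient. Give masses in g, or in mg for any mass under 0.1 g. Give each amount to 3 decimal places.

zinc sulfate heptahydrate 18.164 mg; sodium succinate hexahydrate 0.784 g; sodium bicarbonate 1.092 g; L-histidine 0.494 g

Scale factor relative to 1 L: 0.691.
zinc sulfate heptahydrate: 91.4 µmol/L × 287.6 g/mol × 0.691 L ÷ 1000 = 18.164 mg
sodium succinate hexahydrate: 4.2 mmol/L × 270.14 g/mol × 0.691 L ÷ 1000 = 0.784 g
sodium bicarbonate: 1.58 g/L × 0.691 L = 1.092 g
L-histidine: 0.715 g/L × 0.691 L = 0.494 g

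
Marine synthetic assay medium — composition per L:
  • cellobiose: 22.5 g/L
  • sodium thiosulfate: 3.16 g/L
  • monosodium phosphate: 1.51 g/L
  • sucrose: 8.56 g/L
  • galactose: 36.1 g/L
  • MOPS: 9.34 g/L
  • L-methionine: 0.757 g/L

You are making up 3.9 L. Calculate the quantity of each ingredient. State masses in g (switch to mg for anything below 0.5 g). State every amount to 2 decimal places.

cellobiose 87.75 g; sodium thiosulfate 12.32 g; monosodium phosphate 5.89 g; sucrose 33.38 g; galactose 140.79 g; MOPS 36.43 g; L-methionine 2.95 g

Working volume: 3.9 L.
cellobiose: 22.5 g/L × 3.9 L = 87.75 g
sodium thiosulfate: 3.16 g/L × 3.9 L = 12.32 g
monosodium phosphate: 1.51 g/L × 3.9 L = 5.89 g
sucrose: 8.56 g/L × 3.9 L = 33.38 g
galactose: 36.1 g/L × 3.9 L = 140.79 g
MOPS: 9.34 g/L × 3.9 L = 36.43 g
L-methionine: 0.757 g/L × 3.9 L = 2.95 g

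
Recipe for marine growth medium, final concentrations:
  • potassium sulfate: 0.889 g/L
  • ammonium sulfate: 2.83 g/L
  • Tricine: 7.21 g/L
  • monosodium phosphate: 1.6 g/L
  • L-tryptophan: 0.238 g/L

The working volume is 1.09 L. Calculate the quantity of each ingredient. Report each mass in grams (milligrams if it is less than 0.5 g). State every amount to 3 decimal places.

potassium sulfate 0.969 g; ammonium sulfate 3.085 g; Tricine 7.859 g; monosodium phosphate 1.744 g; L-tryptophan 259.420 mg

Scale factor relative to 1 L: 1.09.
potassium sulfate: 0.889 g/L × 1.09 L = 0.969 g
ammonium sulfate: 2.83 g/L × 1.09 L = 3.085 g
Tricine: 7.21 g/L × 1.09 L = 7.859 g
monosodium phosphate: 1.6 g/L × 1.09 L = 1.744 g
L-tryptophan: 0.238 g/L × 1.09 L = 0.25942 g = 259.420 mg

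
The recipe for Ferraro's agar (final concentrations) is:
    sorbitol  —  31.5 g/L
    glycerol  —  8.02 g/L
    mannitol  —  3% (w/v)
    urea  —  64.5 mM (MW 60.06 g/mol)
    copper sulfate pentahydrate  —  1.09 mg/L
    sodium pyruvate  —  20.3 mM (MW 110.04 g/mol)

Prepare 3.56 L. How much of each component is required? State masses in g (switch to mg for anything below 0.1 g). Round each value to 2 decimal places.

Working volume: 3.56 L.
sorbitol: 31.5 g/L × 3.56 L = 112.14 g
glycerol: 8.02 g/L × 3.56 L = 28.55 g
mannitol: 3 g per 100 mL × 3560 mL ÷ 100 = 106.80 g
urea: 64.5 mmol/L × 60.06 g/mol × 3.56 L ÷ 1000 = 13.79 g
copper sulfate pentahydrate: 1.09 mg/L × 3.56 L = 3.88 mg
sodium pyruvate: 20.3 mmol/L × 110.04 g/mol × 3.56 L ÷ 1000 = 7.95 g

sorbitol 112.14 g; glycerol 28.55 g; mannitol 106.80 g; urea 13.79 g; copper sulfate pentahydrate 3.88 mg; sodium pyruvate 7.95 g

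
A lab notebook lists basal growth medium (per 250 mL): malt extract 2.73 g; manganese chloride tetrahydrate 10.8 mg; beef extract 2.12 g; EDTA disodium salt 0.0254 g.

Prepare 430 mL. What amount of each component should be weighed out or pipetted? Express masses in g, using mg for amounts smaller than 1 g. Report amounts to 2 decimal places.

Scale factor = 430 mL / 250 mL = 1.72.
malt extract: 2.73 g × (430 mL / 250 mL) = 4.70 g
manganese chloride tetrahydrate: 10.8 mg × (430 mL / 250 mL) = 18.58 mg
beef extract: 2.12 g × (430 mL / 250 mL) = 3.65 g
EDTA disodium salt: 0.0254 g × (430 mL / 250 mL) = 0.043688 g = 43.69 mg

malt extract 4.70 g; manganese chloride tetrahydrate 18.58 mg; beef extract 3.65 g; EDTA disodium salt 43.69 mg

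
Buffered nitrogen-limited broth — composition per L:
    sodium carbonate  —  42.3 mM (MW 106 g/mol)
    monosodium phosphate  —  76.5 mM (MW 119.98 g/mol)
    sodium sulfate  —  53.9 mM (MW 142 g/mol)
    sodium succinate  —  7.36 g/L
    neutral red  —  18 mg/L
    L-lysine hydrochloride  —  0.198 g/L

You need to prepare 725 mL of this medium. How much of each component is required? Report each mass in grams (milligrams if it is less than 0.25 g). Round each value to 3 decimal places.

Scale factor relative to 1 L: 0.725.
sodium carbonate: 42.3 mmol/L × 106 g/mol × 0.725 L ÷ 1000 = 3.251 g
monosodium phosphate: 76.5 mmol/L × 119.98 g/mol × 0.725 L ÷ 1000 = 6.654 g
sodium sulfate: 53.9 mmol/L × 142 g/mol × 0.725 L ÷ 1000 = 5.549 g
sodium succinate: 7.36 g/L × 0.725 L = 5.336 g
neutral red: 18 mg/L × 0.725 L = 13.050 mg
L-lysine hydrochloride: 0.198 g/L × 0.725 L = 0.14355 g = 143.550 mg

sodium carbonate 3.251 g; monosodium phosphate 6.654 g; sodium sulfate 5.549 g; sodium succinate 5.336 g; neutral red 13.050 mg; L-lysine hydrochloride 143.550 mg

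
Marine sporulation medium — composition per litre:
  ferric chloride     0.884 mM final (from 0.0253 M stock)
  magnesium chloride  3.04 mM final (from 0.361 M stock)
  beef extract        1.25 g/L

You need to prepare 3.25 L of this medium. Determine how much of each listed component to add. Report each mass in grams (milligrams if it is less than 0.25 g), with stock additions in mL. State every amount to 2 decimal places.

ferric chloride 113.56 mL; magnesium chloride 27.37 mL; beef extract 4.06 g

Working volume: 3.25 L.
ferric chloride: V = C2·V2/C1 = 0.884 mM × 3250 mL ÷ 25.3 mM = 113.56 mL
magnesium chloride: V = C2·V2/C1 = 3.04 mM × 3250 mL ÷ 361 mM = 27.37 mL
beef extract: 1.25 g/L × 3.25 L = 4.06 g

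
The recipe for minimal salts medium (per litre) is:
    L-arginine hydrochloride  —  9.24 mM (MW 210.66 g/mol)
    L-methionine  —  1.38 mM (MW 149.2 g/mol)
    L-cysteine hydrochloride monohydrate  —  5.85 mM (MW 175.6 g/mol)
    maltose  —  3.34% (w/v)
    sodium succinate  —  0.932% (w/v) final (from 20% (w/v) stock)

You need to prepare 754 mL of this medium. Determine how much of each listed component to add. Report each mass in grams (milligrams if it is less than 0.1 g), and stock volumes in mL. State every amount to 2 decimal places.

Working volume: 754 mL = 0.754 L.
L-arginine hydrochloride: 9.24 mmol/L × 210.66 g/mol × 0.754 L ÷ 1000 = 1.47 g
L-methionine: 1.38 mmol/L × 149.2 g/mol × 0.754 L ÷ 1000 = 0.16 g
L-cysteine hydrochloride monohydrate: 5.85 mmol/L × 175.6 g/mol × 0.754 L ÷ 1000 = 0.77 g
maltose: 3.34 g per 100 mL × 754 mL ÷ 100 = 25.18 g
sodium succinate: V = C2·V2/C1 = 0.932% ÷ 20% × 754 mL = 35.14 mL

L-arginine hydrochloride 1.47 g; L-methionine 0.16 g; L-cysteine hydrochloride monohydrate 0.77 g; maltose 25.18 g; sodium succinate 35.14 mL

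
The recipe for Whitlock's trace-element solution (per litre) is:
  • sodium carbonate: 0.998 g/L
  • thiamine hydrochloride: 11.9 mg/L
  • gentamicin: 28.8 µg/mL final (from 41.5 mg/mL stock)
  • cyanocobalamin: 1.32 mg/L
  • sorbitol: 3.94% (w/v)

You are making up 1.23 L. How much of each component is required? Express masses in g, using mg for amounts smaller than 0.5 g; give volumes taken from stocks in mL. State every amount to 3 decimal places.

sodium carbonate 1.228 g; thiamine hydrochloride 14.637 mg; gentamicin 0.854 mL; cyanocobalamin 1.624 mg; sorbitol 48.462 g

Scale factor relative to 1 L: 1.23.
sodium carbonate: 0.998 g/L × 1.23 L = 1.228 g
thiamine hydrochloride: 11.9 mg/L × 1.23 L = 14.637 mg
gentamicin: V = C2·V2/C1 = 28.8 µg/mL × 1230 mL ÷ 41500 µg/mL = 0.854 mL
cyanocobalamin: 1.32 mg/L × 1.23 L = 1.624 mg
sorbitol: 3.94 g per 100 mL × 1230 mL ÷ 100 = 48.462 g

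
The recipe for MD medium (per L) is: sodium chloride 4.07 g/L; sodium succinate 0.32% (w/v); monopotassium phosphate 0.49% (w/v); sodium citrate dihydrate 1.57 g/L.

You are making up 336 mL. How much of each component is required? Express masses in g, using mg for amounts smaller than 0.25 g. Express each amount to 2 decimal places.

sodium chloride 1.37 g; sodium succinate 1.08 g; monopotassium phosphate 1.65 g; sodium citrate dihydrate 0.53 g

Working volume: 336 mL = 0.336 L.
sodium chloride: 4.07 g/L × 0.336 L = 1.37 g
sodium succinate: 0.32% w/v = 3.2 g/L → 3.2 × 0.336 L = 1.08 g
monopotassium phosphate: 0.49% w/v = 4.9 g/L → 4.9 × 0.336 L = 1.65 g
sodium citrate dihydrate: 1.57 g/L × 0.336 L = 0.53 g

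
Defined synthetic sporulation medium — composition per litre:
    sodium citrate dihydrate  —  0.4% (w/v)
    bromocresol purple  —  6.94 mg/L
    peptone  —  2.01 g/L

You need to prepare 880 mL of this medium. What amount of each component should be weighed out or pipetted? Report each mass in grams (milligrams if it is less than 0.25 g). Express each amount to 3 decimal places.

Working volume: 880 mL = 0.88 L.
sodium citrate dihydrate: 0.4 g per 100 mL × 880 mL ÷ 100 = 3.520 g
bromocresol purple: 6.94 mg/L × 0.88 L = 6.107 mg
peptone: 2.01 g/L × 0.88 L = 1.769 g

sodium citrate dihydrate 3.520 g; bromocresol purple 6.107 mg; peptone 1.769 g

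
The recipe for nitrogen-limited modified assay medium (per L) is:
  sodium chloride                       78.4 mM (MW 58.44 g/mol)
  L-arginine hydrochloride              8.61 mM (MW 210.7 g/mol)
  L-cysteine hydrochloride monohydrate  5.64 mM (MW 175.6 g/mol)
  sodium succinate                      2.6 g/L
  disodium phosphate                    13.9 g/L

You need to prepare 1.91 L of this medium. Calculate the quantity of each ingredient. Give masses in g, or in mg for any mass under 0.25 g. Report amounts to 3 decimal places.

Working volume: 1.91 L.
sodium chloride: 78.4 mmol/L × 58.44 g/mol × 1.91 L ÷ 1000 = 8.751 g
L-arginine hydrochloride: 8.61 mmol/L × 210.7 g/mol × 1.91 L ÷ 1000 = 3.465 g
L-cysteine hydrochloride monohydrate: 5.64 mmol/L × 175.6 g/mol × 1.91 L ÷ 1000 = 1.892 g
sodium succinate: 2.6 g/L × 1.91 L = 4.966 g
disodium phosphate: 13.9 g/L × 1.91 L = 26.549 g

sodium chloride 8.751 g; L-arginine hydrochloride 3.465 g; L-cysteine hydrochloride monohydrate 1.892 g; sodium succinate 4.966 g; disodium phosphate 26.549 g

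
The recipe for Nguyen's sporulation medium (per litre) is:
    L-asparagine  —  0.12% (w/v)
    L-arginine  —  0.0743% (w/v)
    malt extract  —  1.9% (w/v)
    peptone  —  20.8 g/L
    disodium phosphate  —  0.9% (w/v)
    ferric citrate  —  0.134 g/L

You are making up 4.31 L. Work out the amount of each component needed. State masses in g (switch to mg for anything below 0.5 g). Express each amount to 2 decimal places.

Scale factor relative to 1 L: 4.31.
L-asparagine: 0.12% w/v = 1.2 g/L → 1.2 × 4.31 L = 5.17 g
L-arginine: 0.0743 g per 100 mL × 4310 mL ÷ 100 = 3.20 g
malt extract: 1.9% w/v = 19 g/L → 19 × 4.31 L = 81.89 g
peptone: 20.8 g/L × 4.31 L = 89.65 g
disodium phosphate: 0.9% w/v = 9 g/L → 9 × 4.31 L = 38.79 g
ferric citrate: 0.134 g/L × 4.31 L = 0.58 g

L-asparagine 5.17 g; L-arginine 3.20 g; malt extract 81.89 g; peptone 89.65 g; disodium phosphate 38.79 g; ferric citrate 0.58 g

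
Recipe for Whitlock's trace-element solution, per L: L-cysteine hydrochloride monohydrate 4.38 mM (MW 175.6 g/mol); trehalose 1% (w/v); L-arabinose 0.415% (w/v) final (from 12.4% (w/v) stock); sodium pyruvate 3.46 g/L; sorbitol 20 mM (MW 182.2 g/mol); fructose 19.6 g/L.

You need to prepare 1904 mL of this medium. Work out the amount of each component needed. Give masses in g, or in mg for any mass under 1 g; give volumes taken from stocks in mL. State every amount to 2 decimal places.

L-cysteine hydrochloride monohydrate 1.46 g; trehalose 19.04 g; L-arabinose 63.72 mL; sodium pyruvate 6.59 g; sorbitol 6.94 g; fructose 37.32 g

Working volume: 1904 mL = 1.904 L.
L-cysteine hydrochloride monohydrate: 4.38 mmol/L × 175.6 g/mol × 1.904 L ÷ 1000 = 1.46 g
trehalose: 1% w/v = 10 g/L → 10 × 1.904 L = 19.04 g
L-arabinose: dilute stock: 0.415% ÷ 12.4% × 1904 mL = 63.72 mL
sodium pyruvate: 3.46 g/L × 1.904 L = 6.59 g
sorbitol: 20 mmol/L × 182.2 g/mol × 1.904 L ÷ 1000 = 6.94 g
fructose: 19.6 g/L × 1.904 L = 37.32 g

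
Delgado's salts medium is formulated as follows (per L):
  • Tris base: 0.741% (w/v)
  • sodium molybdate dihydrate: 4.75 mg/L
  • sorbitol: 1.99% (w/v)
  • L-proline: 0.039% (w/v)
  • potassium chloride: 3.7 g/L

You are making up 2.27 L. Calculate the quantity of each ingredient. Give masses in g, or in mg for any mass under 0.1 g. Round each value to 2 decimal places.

Working volume: 2.27 L.
Tris base: 0.741% w/v = 7.41 g/L → 7.41 × 2.27 L = 16.82 g
sodium molybdate dihydrate: 4.75 mg/L × 2.27 L = 10.78 mg
sorbitol: 1.99% w/v = 19.9 g/L → 19.9 × 2.27 L = 45.17 g
L-proline: 0.039 g per 100 mL × 2270 mL ÷ 100 = 0.89 g
potassium chloride: 3.7 g/L × 2.27 L = 8.40 g

Tris base 16.82 g; sodium molybdate dihydrate 10.78 mg; sorbitol 45.17 g; L-proline 0.89 g; potassium chloride 8.40 g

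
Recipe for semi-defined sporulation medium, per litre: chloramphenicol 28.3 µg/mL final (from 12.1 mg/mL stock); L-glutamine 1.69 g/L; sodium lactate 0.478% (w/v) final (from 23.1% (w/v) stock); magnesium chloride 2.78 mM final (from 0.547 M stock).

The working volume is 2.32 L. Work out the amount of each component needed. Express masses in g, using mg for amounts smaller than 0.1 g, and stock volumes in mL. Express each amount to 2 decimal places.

chloramphenicol 5.43 mL; L-glutamine 3.92 g; sodium lactate 48.01 mL; magnesium chloride 11.79 mL

Scale factor relative to 1 L: 2.32.
chloramphenicol: dilute stock: 28.3 µg/mL × 2320 mL ÷ 12100 µg/mL = 5.43 mL
L-glutamine: 1.69 g/L × 2.32 L = 3.92 g
sodium lactate: V = C2·V2/C1 = 0.478% ÷ 23.1% × 2320 mL = 48.01 mL
magnesium chloride: V = C2·V2/C1 = 2.78 mM × 2320 mL ÷ 547 mM = 11.79 mL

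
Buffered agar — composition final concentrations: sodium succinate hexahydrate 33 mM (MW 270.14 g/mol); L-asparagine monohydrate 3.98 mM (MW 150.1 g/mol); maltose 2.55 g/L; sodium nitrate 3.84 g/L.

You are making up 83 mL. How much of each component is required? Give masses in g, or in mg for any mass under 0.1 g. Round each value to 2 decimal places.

sodium succinate hexahydrate 0.74 g; L-asparagine monohydrate 49.58 mg; maltose 0.21 g; sodium nitrate 0.32 g

Working volume: 83 mL = 0.083 L.
sodium succinate hexahydrate: 33 mmol/L × 270.14 g/mol × 0.083 L ÷ 1000 = 0.74 g
L-asparagine monohydrate: 3.98 mmol/L × 150.1 mg/mmol × 0.083 L = 49.58 mg
maltose: 2.55 g/L × 0.083 L = 0.21 g
sodium nitrate: 3.84 g/L × 0.083 L = 0.32 g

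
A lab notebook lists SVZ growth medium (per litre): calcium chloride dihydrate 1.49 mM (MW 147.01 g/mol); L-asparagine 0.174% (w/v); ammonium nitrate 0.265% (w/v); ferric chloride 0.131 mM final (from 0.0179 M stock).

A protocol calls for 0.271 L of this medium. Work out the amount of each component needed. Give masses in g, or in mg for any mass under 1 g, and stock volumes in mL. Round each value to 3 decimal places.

calcium chloride dihydrate 59.361 mg; L-asparagine 471.540 mg; ammonium nitrate 718.150 mg; ferric chloride 1.983 mL

Working volume: 0.271 L.
calcium chloride dihydrate: 1.49 mmol/L × 147.01 mg/mmol × 0.271 L = 59.361 mg
L-asparagine: 0.174 g per 100 mL × 271 mL ÷ 100 = 0.47154 g = 471.540 mg
ammonium nitrate: 0.265 g per 100 mL × 271 mL ÷ 100 = 0.71815 g = 718.150 mg
ferric chloride: dilute stock: 0.131 mM × 271 mL ÷ 17.9 mM = 1.983 mL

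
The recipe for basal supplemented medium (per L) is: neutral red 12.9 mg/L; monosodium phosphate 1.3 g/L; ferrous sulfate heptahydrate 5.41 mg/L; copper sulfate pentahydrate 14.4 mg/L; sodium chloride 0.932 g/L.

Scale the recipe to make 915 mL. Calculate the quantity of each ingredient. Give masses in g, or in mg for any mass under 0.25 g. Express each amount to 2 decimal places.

Working volume: 915 mL = 0.915 L.
neutral red: 12.9 mg/L × 0.915 L = 11.80 mg
monosodium phosphate: 1.3 g/L × 0.915 L = 1.19 g
ferrous sulfate heptahydrate: 5.41 mg/L × 0.915 L = 4.95 mg
copper sulfate pentahydrate: 14.4 mg/L × 0.915 L = 13.18 mg
sodium chloride: 0.932 g/L × 0.915 L = 0.85 g

neutral red 11.80 mg; monosodium phosphate 1.19 g; ferrous sulfate heptahydrate 4.95 mg; copper sulfate pentahydrate 13.18 mg; sodium chloride 0.85 g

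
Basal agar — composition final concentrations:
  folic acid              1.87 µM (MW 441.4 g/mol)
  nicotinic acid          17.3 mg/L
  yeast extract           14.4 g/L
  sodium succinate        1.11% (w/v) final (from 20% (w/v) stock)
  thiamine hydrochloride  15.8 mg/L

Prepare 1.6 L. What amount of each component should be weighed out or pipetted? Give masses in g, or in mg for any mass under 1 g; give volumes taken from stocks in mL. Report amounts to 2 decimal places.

Scale factor relative to 1 L: 1.6.
folic acid: 1.87 µmol/L × 441.4 g/mol × 1.6 L ÷ 1000 = 1.32 mg
nicotinic acid: 17.3 mg/L × 1.6 L = 27.68 mg
yeast extract: 14.4 g/L × 1.6 L = 23.04 g
sodium succinate: C1V1 = C2V2 → 1.11% ÷ 20% × 1600 mL = 88.80 mL
thiamine hydrochloride: 15.8 mg/L × 1.6 L = 25.28 mg

folic acid 1.32 mg; nicotinic acid 27.68 mg; yeast extract 23.04 g; sodium succinate 88.80 mL; thiamine hydrochloride 25.28 mg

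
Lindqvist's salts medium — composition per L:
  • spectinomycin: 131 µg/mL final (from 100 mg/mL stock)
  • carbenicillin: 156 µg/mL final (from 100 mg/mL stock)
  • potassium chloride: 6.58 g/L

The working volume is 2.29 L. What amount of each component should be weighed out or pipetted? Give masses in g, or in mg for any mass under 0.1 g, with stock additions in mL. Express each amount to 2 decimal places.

Working volume: 2.29 L.
spectinomycin: C1V1 = C2V2 → 131 µg/mL × 2290 mL ÷ 100000 µg/mL = 3.00 mL
carbenicillin: dilute stock: 156 µg/mL × 2290 mL ÷ 100000 µg/mL = 3.57 mL
potassium chloride: 6.58 g/L × 2.29 L = 15.07 g

spectinomycin 3.00 mL; carbenicillin 3.57 mL; potassium chloride 15.07 g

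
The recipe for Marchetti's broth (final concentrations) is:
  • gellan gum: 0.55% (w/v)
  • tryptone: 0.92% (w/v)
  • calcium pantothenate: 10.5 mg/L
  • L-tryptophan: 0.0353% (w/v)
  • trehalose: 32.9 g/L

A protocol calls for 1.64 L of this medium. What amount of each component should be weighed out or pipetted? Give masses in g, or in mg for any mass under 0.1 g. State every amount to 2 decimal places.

Scale factor relative to 1 L: 1.64.
gellan gum: 0.55% w/v = 5.5 g/L → 5.5 × 1.64 L = 9.02 g
tryptone: 0.92% w/v = 9.2 g/L → 9.2 × 1.64 L = 15.09 g
calcium pantothenate: 10.5 mg/L × 1.64 L = 17.22 mg
L-tryptophan: 0.0353% w/v = 0.353 g/L → 0.353 × 1.64 L = 0.58 g
trehalose: 32.9 g/L × 1.64 L = 53.96 g

gellan gum 9.02 g; tryptone 15.09 g; calcium pantothenate 17.22 mg; L-tryptophan 0.58 g; trehalose 53.96 g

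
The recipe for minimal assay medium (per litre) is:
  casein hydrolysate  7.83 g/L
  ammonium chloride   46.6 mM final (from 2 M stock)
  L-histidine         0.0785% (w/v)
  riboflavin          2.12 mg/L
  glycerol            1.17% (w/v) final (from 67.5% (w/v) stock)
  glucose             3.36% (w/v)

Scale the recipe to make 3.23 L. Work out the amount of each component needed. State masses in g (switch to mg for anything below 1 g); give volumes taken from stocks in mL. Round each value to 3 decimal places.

casein hydrolysate 25.291 g; ammonium chloride 75.259 mL; L-histidine 2.536 g; riboflavin 6.848 mg; glycerol 55.987 mL; glucose 108.528 g

Working volume: 3.23 L.
casein hydrolysate: 7.83 g/L × 3.23 L = 25.291 g
ammonium chloride: dilute stock: 46.6 mM × 3230 mL ÷ 2000 mM = 75.259 mL
L-histidine: 0.0785 g per 100 mL × 3230 mL ÷ 100 = 2.536 g
riboflavin: 2.12 mg/L × 3.23 L = 6.848 mg
glycerol: V = C2·V2/C1 = 1.17% ÷ 67.5% × 3230 mL = 55.987 mL
glucose: 3.36% w/v = 33.6 g/L → 33.6 × 3.23 L = 108.528 g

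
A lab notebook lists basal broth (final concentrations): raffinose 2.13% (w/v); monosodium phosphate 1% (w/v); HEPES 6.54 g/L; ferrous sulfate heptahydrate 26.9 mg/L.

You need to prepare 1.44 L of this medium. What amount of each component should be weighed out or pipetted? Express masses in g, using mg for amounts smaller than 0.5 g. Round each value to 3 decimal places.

raffinose 30.672 g; monosodium phosphate 14.400 g; HEPES 9.418 g; ferrous sulfate heptahydrate 38.736 mg

Scale factor relative to 1 L: 1.44.
raffinose: 2.13% w/v = 21.3 g/L → 21.3 × 1.44 L = 30.672 g
monosodium phosphate: 1 g per 100 mL × 1440 mL ÷ 100 = 14.400 g
HEPES: 6.54 g/L × 1.44 L = 9.418 g
ferrous sulfate heptahydrate: 26.9 mg/L × 1.44 L = 38.736 mg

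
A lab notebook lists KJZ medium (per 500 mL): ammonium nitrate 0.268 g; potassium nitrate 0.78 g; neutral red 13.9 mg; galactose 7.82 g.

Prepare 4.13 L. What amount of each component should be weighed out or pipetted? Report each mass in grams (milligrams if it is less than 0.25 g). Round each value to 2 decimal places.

ammonium nitrate 2.21 g; potassium nitrate 6.44 g; neutral red 114.81 mg; galactose 64.59 g

Scale factor = 4130 mL / 500 mL = 8.26.
ammonium nitrate: 0.268 g × (4130 mL / 500 mL) = 2.21 g
potassium nitrate: 0.78 g × (4130 mL / 500 mL) = 6.44 g
neutral red: 13.9 mg × (4130 mL / 500 mL) = 114.81 mg
galactose: 7.82 g × (4130 mL / 500 mL) = 64.59 g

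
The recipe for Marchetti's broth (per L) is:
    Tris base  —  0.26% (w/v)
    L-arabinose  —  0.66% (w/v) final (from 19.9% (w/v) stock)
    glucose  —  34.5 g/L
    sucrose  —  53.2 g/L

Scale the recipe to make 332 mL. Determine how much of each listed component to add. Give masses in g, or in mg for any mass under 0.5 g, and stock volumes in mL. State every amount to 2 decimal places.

Target volume = 332 mL = 0.332 L.
Tris base: 0.26% w/v = 2.6 g/L → 2.6 × 0.332 L = 0.86 g
L-arabinose: V = C2·V2/C1 = 0.66% ÷ 19.9% × 332 mL = 11.01 mL
glucose: 34.5 g/L × 0.332 L = 11.45 g
sucrose: 53.2 g/L × 0.332 L = 17.66 g

Tris base 0.86 g; L-arabinose 11.01 mL; glucose 11.45 g; sucrose 17.66 g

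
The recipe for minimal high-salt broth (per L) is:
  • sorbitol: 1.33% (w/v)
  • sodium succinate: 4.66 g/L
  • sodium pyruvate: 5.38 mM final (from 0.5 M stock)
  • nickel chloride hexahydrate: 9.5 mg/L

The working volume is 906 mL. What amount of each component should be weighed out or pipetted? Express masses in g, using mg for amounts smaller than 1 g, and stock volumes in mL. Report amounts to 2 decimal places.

sorbitol 12.05 g; sodium succinate 4.22 g; sodium pyruvate 9.75 mL; nickel chloride hexahydrate 8.61 mg

Working volume: 906 mL = 0.906 L.
sorbitol: 1.33 g per 100 mL × 906 mL ÷ 100 = 12.05 g
sodium succinate: 4.66 g/L × 0.906 L = 4.22 g
sodium pyruvate: C1V1 = C2V2 → 5.38 mM × 906 mL ÷ 500 mM = 9.75 mL
nickel chloride hexahydrate: 9.5 mg/L × 0.906 L = 8.61 mg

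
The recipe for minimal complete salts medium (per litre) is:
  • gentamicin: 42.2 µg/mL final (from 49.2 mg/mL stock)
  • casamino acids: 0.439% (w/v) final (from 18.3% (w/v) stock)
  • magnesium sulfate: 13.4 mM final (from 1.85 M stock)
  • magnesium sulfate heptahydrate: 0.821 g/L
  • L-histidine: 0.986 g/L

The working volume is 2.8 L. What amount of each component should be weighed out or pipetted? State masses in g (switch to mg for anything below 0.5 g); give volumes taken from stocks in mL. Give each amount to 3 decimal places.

gentamicin 2.402 mL; casamino acids 67.169 mL; magnesium sulfate 20.281 mL; magnesium sulfate heptahydrate 2.299 g; L-histidine 2.761 g

Scale factor relative to 1 L: 2.8.
gentamicin: C1V1 = C2V2 → 42.2 µg/mL × 2800 mL ÷ 49200 µg/mL = 2.402 mL
casamino acids: C1V1 = C2V2 → 0.439% ÷ 18.3% × 2800 mL = 67.169 mL
magnesium sulfate: C1V1 = C2V2 → 13.4 mM × 2800 mL ÷ 1850 mM = 20.281 mL
magnesium sulfate heptahydrate: 0.821 g/L × 2.8 L = 2.299 g
L-histidine: 0.986 g/L × 2.8 L = 2.761 g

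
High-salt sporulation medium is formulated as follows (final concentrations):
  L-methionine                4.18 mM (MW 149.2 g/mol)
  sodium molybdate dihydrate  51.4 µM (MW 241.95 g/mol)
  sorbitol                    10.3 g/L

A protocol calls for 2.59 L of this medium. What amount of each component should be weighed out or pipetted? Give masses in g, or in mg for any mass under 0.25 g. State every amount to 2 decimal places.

Scale factor relative to 1 L: 2.59.
L-methionine: 4.18 mmol/L × 149.2 g/mol × 2.59 L ÷ 1000 = 1.62 g
sodium molybdate dihydrate: 51.4 µmol/L × 241.95 g/mol × 2.59 L ÷ 1000 = 32.21 mg
sorbitol: 10.3 g/L × 2.59 L = 26.68 g

L-methionine 1.62 g; sodium molybdate dihydrate 32.21 mg; sorbitol 26.68 g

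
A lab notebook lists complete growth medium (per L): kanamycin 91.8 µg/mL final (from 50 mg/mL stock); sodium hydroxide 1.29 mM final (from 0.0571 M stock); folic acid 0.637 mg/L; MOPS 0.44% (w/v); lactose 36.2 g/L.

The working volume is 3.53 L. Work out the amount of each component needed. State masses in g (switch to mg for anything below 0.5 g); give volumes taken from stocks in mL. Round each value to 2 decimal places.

Scale factor relative to 1 L: 3.53.
kanamycin: dilute stock: 91.8 µg/mL × 3530 mL ÷ 50000 µg/mL = 6.48 mL
sodium hydroxide: V = C2·V2/C1 = 1.29 mM × 3530 mL ÷ 57.1 mM = 79.75 mL
folic acid: 0.637 mg/L × 3.53 L = 2.25 mg
MOPS: 0.44 g per 100 mL × 3530 mL ÷ 100 = 15.53 g
lactose: 36.2 g/L × 3.53 L = 127.79 g

kanamycin 6.48 mL; sodium hydroxide 79.75 mL; folic acid 2.25 mg; MOPS 15.53 g; lactose 127.79 g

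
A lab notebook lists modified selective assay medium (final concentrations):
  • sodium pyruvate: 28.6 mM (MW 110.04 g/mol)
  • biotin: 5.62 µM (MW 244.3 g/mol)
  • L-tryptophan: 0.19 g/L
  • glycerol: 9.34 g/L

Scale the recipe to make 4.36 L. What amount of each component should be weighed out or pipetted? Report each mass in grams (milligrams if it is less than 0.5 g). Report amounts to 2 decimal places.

Scale factor relative to 1 L: 4.36.
sodium pyruvate: 28.6 mmol/L × 110.04 g/mol × 4.36 L ÷ 1000 = 13.72 g
biotin: 5.62 µmol/L × 244.3 g/mol × 4.36 L ÷ 1000 = 5.99 mg
L-tryptophan: 0.19 g/L × 4.36 L = 0.83 g
glycerol: 9.34 g/L × 4.36 L = 40.72 g

sodium pyruvate 13.72 g; biotin 5.99 mg; L-tryptophan 0.83 g; glycerol 40.72 g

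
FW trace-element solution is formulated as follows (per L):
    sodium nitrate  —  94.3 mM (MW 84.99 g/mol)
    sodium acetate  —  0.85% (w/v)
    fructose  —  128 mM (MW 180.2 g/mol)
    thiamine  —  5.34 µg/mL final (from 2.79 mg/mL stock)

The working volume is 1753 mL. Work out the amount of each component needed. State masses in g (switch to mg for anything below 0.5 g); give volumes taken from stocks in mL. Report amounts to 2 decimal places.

Target volume = 1753 mL = 1.753 L.
sodium nitrate: 94.3 mmol/L × 84.99 g/mol × 1.753 L ÷ 1000 = 14.05 g
sodium acetate: 0.85% w/v = 8.5 g/L → 8.5 × 1.753 L = 14.90 g
fructose: 128 mmol/L × 180.2 g/mol × 1.753 L ÷ 1000 = 40.43 g
thiamine: V = C2·V2/C1 = 5.34 µg/mL × 1753 mL ÷ 2790 µg/mL = 3.36 mL

sodium nitrate 14.05 g; sodium acetate 14.90 g; fructose 40.43 g; thiamine 3.36 mL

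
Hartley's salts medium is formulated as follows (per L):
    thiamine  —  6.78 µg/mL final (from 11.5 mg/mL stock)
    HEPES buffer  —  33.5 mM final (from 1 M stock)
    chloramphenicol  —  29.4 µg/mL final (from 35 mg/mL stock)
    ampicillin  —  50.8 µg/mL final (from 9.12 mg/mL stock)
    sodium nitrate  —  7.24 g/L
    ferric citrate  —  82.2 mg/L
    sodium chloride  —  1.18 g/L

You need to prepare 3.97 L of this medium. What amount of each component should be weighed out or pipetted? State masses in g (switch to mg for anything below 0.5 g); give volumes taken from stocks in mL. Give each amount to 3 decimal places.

Scale factor relative to 1 L: 3.97.
thiamine: C1V1 = C2V2 → 6.78 µg/mL × 3970 mL ÷ 11500 µg/mL = 2.341 mL
HEPES buffer: C1V1 = C2V2 → 33.5 mM × 3970 mL ÷ 1000 mM = 132.995 mL
chloramphenicol: V = C2·V2/C1 = 29.4 µg/mL × 3970 mL ÷ 35000 µg/mL = 3.335 mL
ampicillin: C1V1 = C2V2 → 50.8 µg/mL × 3970 mL ÷ 9120 µg/mL = 22.114 mL
sodium nitrate: 7.24 g/L × 3.97 L = 28.743 g
ferric citrate: 82.2 mg/L × 3.97 L = 326.334 mg
sodium chloride: 1.18 g/L × 3.97 L = 4.685 g

thiamine 2.341 mL; HEPES buffer 132.995 mL; chloramphenicol 3.335 mL; ampicillin 22.114 mL; sodium nitrate 28.743 g; ferric citrate 326.334 mg; sodium chloride 4.685 g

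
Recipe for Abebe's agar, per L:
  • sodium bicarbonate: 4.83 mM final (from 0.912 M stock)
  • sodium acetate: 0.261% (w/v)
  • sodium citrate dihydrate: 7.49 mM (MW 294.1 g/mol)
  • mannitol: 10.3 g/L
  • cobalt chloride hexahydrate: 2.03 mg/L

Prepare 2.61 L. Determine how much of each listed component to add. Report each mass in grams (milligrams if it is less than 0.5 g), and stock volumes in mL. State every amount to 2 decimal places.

sodium bicarbonate 13.82 mL; sodium acetate 6.81 g; sodium citrate dihydrate 5.75 g; mannitol 26.88 g; cobalt chloride hexahydrate 5.30 mg

Working volume: 2.61 L.
sodium bicarbonate: C1V1 = C2V2 → 4.83 mM × 2610 mL ÷ 912 mM = 13.82 mL
sodium acetate: 0.261 g per 100 mL × 2610 mL ÷ 100 = 6.81 g
sodium citrate dihydrate: 7.49 mmol/L × 294.1 g/mol × 2.61 L ÷ 1000 = 5.75 g
mannitol: 10.3 g/L × 2.61 L = 26.88 g
cobalt chloride hexahydrate: 2.03 mg/L × 2.61 L = 5.30 mg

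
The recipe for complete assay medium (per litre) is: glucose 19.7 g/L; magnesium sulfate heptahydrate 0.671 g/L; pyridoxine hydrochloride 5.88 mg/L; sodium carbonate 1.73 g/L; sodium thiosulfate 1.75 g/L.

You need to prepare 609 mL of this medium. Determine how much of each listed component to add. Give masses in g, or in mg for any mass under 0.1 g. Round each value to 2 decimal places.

glucose 12.00 g; magnesium sulfate heptahydrate 0.41 g; pyridoxine hydrochloride 3.58 mg; sodium carbonate 1.05 g; sodium thiosulfate 1.07 g

Scale factor relative to 1 L: 0.609.
glucose: 19.7 g/L × 0.609 L = 12.00 g
magnesium sulfate heptahydrate: 0.671 g/L × 0.609 L = 0.41 g
pyridoxine hydrochloride: 5.88 mg/L × 0.609 L = 3.58 mg
sodium carbonate: 1.73 g/L × 0.609 L = 1.05 g
sodium thiosulfate: 1.75 g/L × 0.609 L = 1.07 g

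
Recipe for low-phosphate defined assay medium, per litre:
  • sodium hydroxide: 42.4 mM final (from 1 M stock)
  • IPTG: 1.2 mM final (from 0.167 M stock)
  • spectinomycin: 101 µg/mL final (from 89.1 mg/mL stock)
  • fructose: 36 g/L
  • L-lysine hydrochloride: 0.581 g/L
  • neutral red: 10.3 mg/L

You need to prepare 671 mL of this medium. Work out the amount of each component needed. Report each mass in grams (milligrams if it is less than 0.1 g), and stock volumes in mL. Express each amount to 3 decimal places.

sodium hydroxide 28.450 mL; IPTG 4.822 mL; spectinomycin 0.761 mL; fructose 24.156 g; L-lysine hydrochloride 0.390 g; neutral red 6.911 mg

Target volume = 671 mL = 0.671 L.
sodium hydroxide: V = C2·V2/C1 = 42.4 mM × 671 mL ÷ 1000 mM = 28.450 mL
IPTG: V = C2·V2/C1 = 1.2 mM × 671 mL ÷ 167 mM = 4.822 mL
spectinomycin: dilute stock: 101 µg/mL × 671 mL ÷ 89100 µg/mL = 0.761 mL
fructose: 36 g/L × 0.671 L = 24.156 g
L-lysine hydrochloride: 0.581 g/L × 0.671 L = 0.390 g
neutral red: 10.3 mg/L × 0.671 L = 6.911 mg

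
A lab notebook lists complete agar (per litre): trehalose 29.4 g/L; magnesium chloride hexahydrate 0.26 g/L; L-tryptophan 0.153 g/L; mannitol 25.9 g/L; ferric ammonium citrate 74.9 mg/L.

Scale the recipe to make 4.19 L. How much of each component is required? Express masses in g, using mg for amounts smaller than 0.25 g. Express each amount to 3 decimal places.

trehalose 123.186 g; magnesium chloride hexahydrate 1.089 g; L-tryptophan 0.641 g; mannitol 108.521 g; ferric ammonium citrate 0.314 g

Scale factor relative to 1 L: 4.19.
trehalose: 29.4 g/L × 4.19 L = 123.186 g
magnesium chloride hexahydrate: 0.26 g/L × 4.19 L = 1.089 g
L-tryptophan: 0.153 g/L × 4.19 L = 0.641 g
mannitol: 25.9 g/L × 4.19 L = 108.521 g
ferric ammonium citrate: 74.9 mg/L × 4.19 L = 313.831 mg = 0.314 g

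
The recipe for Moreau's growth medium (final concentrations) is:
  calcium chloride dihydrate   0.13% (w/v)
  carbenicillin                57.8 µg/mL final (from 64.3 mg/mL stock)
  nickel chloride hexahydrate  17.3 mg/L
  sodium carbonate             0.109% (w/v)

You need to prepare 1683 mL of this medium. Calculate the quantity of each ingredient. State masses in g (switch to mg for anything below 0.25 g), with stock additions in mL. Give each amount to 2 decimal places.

calcium chloride dihydrate 2.19 g; carbenicillin 1.51 mL; nickel chloride hexahydrate 29.12 mg; sodium carbonate 1.83 g

Target volume = 1683 mL = 1.683 L.
calcium chloride dihydrate: 0.13 g per 100 mL × 1683 mL ÷ 100 = 2.19 g
carbenicillin: V = C2·V2/C1 = 57.8 µg/mL × 1683 mL ÷ 64300 µg/mL = 1.51 mL
nickel chloride hexahydrate: 17.3 mg/L × 1.683 L = 29.12 mg
sodium carbonate: 0.109% w/v = 1.09 g/L → 1.09 × 1.683 L = 1.83 g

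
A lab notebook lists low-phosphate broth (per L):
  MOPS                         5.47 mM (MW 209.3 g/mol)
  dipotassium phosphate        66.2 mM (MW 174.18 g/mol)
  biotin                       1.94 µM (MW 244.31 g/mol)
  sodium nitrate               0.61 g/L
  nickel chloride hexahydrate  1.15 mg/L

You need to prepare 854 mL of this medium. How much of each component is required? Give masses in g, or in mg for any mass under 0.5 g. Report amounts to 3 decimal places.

Target volume = 854 mL = 0.854 L.
MOPS: 5.47 mmol/L × 209.3 g/mol × 0.854 L ÷ 1000 = 0.978 g
dipotassium phosphate: 66.2 mmol/L × 174.18 g/mol × 0.854 L ÷ 1000 = 9.847 g
biotin: 1.94 µmol/L × 244.31 g/mol × 0.854 L ÷ 1000 = 0.405 mg
sodium nitrate: 0.61 g/L × 0.854 L = 0.521 g
nickel chloride hexahydrate: 1.15 mg/L × 0.854 L = 0.982 mg

MOPS 0.978 g; dipotassium phosphate 9.847 g; biotin 0.405 mg; sodium nitrate 0.521 g; nickel chloride hexahydrate 0.982 mg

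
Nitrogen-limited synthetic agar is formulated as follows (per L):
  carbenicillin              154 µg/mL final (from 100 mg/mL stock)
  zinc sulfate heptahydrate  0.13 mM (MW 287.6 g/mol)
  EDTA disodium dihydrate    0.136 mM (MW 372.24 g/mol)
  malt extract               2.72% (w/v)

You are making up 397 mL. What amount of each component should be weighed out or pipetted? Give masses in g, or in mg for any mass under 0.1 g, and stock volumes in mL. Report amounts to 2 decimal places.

Scale factor relative to 1 L: 0.397.
carbenicillin: C1V1 = C2V2 → 154 µg/mL × 397 mL ÷ 100000 µg/mL = 0.61 mL
zinc sulfate heptahydrate: 0.13 mmol/L × 287.6 mg/mmol × 0.397 L = 14.84 mg
EDTA disodium dihydrate: 0.136 mmol/L × 372.24 mg/mmol × 0.397 L = 20.10 mg
malt extract: 2.72 g per 100 mL × 397 mL ÷ 100 = 10.80 g

carbenicillin 0.61 mL; zinc sulfate heptahydrate 14.84 mg; EDTA disodium dihydrate 20.10 mg; malt extract 10.80 g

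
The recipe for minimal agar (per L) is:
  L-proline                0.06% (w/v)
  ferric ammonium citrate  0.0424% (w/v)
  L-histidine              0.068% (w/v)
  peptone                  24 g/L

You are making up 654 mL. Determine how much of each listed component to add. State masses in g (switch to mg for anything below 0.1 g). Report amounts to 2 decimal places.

Working volume: 654 mL = 0.654 L.
L-proline: 0.06 g per 100 mL × 654 mL ÷ 100 = 0.39 g
ferric ammonium citrate: 0.0424% w/v = 0.424 g/L → 0.424 × 0.654 L = 0.28 g
L-histidine: 0.068% w/v = 0.68 g/L → 0.68 × 0.654 L = 0.44 g
peptone: 24 g/L × 0.654 L = 15.70 g

L-proline 0.39 g; ferric ammonium citrate 0.28 g; L-histidine 0.44 g; peptone 15.70 g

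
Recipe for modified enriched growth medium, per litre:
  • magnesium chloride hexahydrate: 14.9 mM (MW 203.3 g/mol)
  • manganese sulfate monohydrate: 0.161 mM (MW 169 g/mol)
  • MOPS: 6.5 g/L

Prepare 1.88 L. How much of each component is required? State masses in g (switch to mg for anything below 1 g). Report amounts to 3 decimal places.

Working volume: 1.88 L.
magnesium chloride hexahydrate: 14.9 mmol/L × 203.3 g/mol × 1.88 L ÷ 1000 = 5.695 g
manganese sulfate monohydrate: 0.161 mmol/L × 169 mg/mmol × 1.88 L = 51.153 mg
MOPS: 6.5 g/L × 1.88 L = 12.220 g

magnesium chloride hexahydrate 5.695 g; manganese sulfate monohydrate 51.153 mg; MOPS 12.220 g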